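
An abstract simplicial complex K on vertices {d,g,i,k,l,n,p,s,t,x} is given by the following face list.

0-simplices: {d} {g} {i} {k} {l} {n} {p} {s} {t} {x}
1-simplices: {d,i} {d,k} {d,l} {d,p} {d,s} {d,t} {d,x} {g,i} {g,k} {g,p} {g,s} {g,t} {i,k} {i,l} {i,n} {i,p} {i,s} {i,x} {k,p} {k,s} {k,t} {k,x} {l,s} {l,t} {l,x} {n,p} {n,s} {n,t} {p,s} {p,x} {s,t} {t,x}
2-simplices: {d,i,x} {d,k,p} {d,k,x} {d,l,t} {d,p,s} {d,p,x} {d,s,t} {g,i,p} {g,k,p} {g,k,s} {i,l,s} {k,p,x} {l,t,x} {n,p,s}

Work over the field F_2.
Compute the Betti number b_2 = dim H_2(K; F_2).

b_2=1

n_0=10 n_1=32 n_2=14  [Z2]
∂1: piv[di,dk,dl,dp,ds,dt,dx,gi,in] rk=9  ker:gk,gp,gs,gt,ik,il,ip,is,ix,kp,ks,kt,kx,ls,lt,lx,np,ns,nt,ps,px,st,tx
∂2: piv[dix,dkp,dkx,dlt,dps,dpx,dst,gip,gkp,gks,ils,ltx,nps] rk=13  ker:kpx
b_2=(14−13)−0=1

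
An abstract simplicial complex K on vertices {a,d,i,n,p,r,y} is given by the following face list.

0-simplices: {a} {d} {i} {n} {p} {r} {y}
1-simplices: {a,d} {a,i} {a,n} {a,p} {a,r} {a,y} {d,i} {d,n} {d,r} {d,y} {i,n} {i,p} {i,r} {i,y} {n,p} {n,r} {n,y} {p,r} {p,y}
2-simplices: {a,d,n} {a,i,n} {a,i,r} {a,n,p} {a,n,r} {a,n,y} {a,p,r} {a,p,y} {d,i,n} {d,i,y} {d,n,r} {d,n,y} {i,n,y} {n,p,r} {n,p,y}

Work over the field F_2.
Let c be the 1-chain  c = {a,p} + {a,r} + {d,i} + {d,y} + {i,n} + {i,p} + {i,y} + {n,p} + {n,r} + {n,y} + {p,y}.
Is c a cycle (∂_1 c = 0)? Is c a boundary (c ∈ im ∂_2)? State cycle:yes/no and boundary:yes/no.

cycle:yes boundary:no

n_0=7 n_1=19 n_2=15  [Z2]
∂1: piv[ad,ai,an,ap,ar,ay] rk=6  ker:di,dn,dr,dy,in,ip,ir,iy,np,nr,ny,pr,py
∂2: piv[adn,ain,air,anp,anr,any,apr,apy,din,diy,dnr,dny] rk=12  ker:iny,npr,npy
∂1c = 0
c vs im∂2: residual ≠ 0 ⇒ not boundary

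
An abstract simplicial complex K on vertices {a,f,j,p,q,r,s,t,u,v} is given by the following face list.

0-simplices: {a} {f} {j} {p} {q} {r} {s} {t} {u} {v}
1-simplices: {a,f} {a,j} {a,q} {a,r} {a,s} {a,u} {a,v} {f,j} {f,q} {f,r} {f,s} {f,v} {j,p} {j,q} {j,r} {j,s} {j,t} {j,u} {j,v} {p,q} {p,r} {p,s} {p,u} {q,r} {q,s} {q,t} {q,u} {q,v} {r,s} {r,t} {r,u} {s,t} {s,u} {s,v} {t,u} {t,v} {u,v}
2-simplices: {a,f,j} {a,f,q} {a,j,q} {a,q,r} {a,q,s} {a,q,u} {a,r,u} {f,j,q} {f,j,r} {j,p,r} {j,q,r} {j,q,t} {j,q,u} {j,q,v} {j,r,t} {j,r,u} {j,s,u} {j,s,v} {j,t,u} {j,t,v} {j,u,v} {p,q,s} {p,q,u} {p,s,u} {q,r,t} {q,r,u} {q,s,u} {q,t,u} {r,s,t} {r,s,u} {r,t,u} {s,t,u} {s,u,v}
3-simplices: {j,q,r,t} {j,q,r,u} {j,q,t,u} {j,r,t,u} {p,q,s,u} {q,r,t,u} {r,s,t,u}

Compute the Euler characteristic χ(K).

χ(K)=-1

n_0=10 n_1=37 n_2=33 n_3=7
χ=+10−37+33−7=-1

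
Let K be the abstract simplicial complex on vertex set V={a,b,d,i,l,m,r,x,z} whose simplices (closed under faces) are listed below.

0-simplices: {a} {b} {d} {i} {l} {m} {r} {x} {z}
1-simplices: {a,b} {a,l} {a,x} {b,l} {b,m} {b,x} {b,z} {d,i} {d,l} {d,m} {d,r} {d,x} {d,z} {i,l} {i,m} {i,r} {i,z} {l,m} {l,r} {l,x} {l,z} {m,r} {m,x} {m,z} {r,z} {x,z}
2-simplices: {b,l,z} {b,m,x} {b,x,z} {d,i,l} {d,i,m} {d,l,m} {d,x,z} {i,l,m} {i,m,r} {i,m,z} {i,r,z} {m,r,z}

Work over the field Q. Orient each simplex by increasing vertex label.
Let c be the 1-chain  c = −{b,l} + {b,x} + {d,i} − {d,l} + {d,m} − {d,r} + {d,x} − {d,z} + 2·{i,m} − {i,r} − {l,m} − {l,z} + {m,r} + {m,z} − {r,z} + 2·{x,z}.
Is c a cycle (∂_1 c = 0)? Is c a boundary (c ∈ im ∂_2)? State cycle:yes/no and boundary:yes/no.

n_0=9 n_1=26 n_2=12  [Q]
∂1: piv[ab,al,ax,bm,bz,di,dl,dr] rk=8  ker:bl,bx,dm,dx,dz,il,im,ir,iz,lm,lr,lx,lz,mr,mx,mz,rz,xz
∂2: piv[blz,bmx,bxz,dil,dim,dlm,dxz,imr,imz,irz] rk=10  ker:ilm,mrz
∂1c = 0
c vs im∂2: residual ≠ 0 ⇒ not boundary

cycle:yes boundary:no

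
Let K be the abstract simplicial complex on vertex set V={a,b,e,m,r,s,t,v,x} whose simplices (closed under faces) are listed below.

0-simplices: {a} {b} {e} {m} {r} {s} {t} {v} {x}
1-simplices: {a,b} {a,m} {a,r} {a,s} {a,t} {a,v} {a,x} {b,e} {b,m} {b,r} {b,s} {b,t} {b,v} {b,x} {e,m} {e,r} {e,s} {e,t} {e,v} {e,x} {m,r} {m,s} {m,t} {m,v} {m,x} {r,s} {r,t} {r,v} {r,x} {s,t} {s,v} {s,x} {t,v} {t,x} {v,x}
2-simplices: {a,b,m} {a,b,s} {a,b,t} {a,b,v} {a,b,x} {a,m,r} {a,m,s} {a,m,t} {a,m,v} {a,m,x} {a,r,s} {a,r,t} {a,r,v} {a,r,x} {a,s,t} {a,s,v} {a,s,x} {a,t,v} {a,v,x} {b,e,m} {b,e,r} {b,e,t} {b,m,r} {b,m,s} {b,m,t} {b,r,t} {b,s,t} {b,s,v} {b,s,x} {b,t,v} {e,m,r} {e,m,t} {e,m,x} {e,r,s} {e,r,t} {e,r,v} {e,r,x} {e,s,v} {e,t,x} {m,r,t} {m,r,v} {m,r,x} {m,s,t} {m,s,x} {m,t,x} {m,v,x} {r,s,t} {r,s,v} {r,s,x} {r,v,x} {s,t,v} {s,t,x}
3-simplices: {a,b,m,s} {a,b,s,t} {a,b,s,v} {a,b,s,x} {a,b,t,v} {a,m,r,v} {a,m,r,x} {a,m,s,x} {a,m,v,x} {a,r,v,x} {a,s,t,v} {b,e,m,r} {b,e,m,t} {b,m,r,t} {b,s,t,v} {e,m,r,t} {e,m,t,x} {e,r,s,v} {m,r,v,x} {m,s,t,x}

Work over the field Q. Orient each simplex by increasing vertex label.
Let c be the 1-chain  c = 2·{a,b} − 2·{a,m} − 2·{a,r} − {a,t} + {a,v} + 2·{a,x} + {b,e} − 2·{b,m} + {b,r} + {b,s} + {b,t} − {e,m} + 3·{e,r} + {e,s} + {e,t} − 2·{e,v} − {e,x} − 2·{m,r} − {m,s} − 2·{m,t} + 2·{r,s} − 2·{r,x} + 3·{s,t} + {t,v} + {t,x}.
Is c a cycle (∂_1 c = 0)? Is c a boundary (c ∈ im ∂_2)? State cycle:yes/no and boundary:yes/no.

n_0=9 n_1=35 n_2=52 n_3=20  [Q]
∂1: piv[ab,am,ar,as,at,av,ax,be] rk=8  ker:bm,br,bs,bt,bv,bx,em,er,es,et,ev,ex,mr,ms,mt,mv,mx,rs,rt,rv,rx,st,sv,sx,tv,tx,vx
∂2: piv[abm,abs,abt,abv,abx,amr,ams,amt,amv,amx,ars,art,arv,arx,ast,asv,asx,atv,avx,bem,ber,bet,bmr,emx,ers,erv,etx] rk=27  ker:bms,bmt,brt,bst,bsv,bsx,btv,emr,emt,ert,erx,esv,mrt,mrv,mrx,mst,msx,mtx,mvx,rst,rsv,rsx,rvx,stv,stx
∂3: piv[abms,abst,absv,absx,abtv,amrv,amrx,amsx,amvx,arvx,astv,bemr,bemt,bmrt,emrt,emtx,ersv,mstx] rk=18  ker:bstv,mrvx
∂1c = 0
c vs im∂2: reduces to 0 ⇒ boundary

cycle:yes boundary:yes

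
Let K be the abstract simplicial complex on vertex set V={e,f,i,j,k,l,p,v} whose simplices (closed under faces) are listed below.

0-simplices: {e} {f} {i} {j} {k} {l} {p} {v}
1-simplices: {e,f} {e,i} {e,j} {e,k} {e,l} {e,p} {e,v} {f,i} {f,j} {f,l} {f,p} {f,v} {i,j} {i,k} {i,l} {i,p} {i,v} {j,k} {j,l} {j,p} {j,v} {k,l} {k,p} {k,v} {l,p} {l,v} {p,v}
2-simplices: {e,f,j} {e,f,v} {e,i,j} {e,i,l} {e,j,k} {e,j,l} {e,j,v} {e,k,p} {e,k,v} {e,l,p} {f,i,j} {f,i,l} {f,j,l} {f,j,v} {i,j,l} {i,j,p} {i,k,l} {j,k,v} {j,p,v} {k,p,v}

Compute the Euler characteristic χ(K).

χ(K)=1

n_0=8 n_1=27 n_2=20
χ=+8−27+20=1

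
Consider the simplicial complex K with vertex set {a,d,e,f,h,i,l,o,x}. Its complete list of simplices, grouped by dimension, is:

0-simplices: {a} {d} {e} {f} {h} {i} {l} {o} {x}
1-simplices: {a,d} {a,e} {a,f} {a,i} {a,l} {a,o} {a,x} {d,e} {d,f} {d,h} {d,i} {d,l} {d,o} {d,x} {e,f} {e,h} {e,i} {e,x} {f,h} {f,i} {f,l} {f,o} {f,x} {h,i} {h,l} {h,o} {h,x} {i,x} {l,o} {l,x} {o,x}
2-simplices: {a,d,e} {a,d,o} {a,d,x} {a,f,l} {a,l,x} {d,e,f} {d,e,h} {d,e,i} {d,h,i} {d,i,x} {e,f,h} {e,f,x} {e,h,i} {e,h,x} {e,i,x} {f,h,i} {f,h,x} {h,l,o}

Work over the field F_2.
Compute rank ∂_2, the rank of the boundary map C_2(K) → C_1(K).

n_0=9 n_1=31 n_2=18  [Z2]
∂1: piv[ad,ae,af,ai,al,ao,ax,dh] rk=8  ker:de,df,di,dl,do,dx,ef,eh,ei,ex,fh,fi,fl,fo,fx,hi,hl,ho,hx,ix,lo,lx,ox
∂2: piv[ade,ado,adx,afl,alx,def,deh,dei,dhi,dix,efh,efx,ehx,eix,fhi,hlo] rk=16  ker:ehi,fhx
rk∂_2=16

rank∂_2=16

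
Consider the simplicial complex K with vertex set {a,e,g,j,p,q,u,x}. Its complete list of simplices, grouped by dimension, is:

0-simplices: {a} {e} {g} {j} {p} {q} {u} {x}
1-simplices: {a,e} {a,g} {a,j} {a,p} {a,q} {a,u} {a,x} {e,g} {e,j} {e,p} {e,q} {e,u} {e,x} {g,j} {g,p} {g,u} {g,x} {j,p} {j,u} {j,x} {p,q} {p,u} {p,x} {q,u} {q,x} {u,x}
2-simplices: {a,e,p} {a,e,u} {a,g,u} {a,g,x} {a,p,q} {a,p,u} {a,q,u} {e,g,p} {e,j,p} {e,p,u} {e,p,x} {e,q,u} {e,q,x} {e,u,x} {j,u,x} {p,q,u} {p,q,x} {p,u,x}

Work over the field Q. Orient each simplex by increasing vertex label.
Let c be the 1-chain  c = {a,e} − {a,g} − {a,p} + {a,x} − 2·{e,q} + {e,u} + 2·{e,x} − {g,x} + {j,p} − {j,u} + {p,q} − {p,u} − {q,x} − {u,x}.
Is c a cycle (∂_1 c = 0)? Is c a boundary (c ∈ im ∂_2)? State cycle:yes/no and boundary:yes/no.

n_0=8 n_1=26 n_2=18  [Q]
∂1: piv[ae,ag,aj,ap,aq,au,ax] rk=7  ker:eg,ej,ep,eq,eu,ex,gj,gp,gu,gx,jp,ju,jx,pq,pu,px,qu,qx,ux
∂2: piv[aep,aeu,agu,agx,apq,apu,aqu,egp,ejp,epx,equ,eqx,eux,jux] rk=14  ker:epu,pqu,pqx,pux
∂1c = 0
c vs im∂2: residual ≠ 0 ⇒ not boundary

cycle:yes boundary:no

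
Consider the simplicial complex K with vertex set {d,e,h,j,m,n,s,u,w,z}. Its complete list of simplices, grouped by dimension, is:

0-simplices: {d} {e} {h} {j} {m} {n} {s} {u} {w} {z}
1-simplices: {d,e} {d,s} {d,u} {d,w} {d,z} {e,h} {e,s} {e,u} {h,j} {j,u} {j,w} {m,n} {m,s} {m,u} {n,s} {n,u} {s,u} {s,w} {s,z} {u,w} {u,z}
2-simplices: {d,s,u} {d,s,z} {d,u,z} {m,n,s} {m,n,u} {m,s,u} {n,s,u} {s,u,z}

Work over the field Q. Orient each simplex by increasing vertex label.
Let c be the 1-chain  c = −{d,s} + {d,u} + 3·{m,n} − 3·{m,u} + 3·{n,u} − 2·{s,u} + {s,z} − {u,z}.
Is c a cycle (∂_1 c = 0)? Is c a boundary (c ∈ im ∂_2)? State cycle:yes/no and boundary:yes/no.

cycle:yes boundary:yes

n_0=10 n_1=21 n_2=8  [Q]
∂1: piv[de,ds,du,dw,dz,eh,hj,mn,ms] rk=9  ker:es,eu,ju,jw,mu,ns,nu,su,sw,sz,uw,uz
∂2: piv[dsu,dsz,duz,mns,mnu,msu] rk=6  ker:nsu,suz
∂1c = 0
c vs im∂2: reduces to 0 ⇒ boundary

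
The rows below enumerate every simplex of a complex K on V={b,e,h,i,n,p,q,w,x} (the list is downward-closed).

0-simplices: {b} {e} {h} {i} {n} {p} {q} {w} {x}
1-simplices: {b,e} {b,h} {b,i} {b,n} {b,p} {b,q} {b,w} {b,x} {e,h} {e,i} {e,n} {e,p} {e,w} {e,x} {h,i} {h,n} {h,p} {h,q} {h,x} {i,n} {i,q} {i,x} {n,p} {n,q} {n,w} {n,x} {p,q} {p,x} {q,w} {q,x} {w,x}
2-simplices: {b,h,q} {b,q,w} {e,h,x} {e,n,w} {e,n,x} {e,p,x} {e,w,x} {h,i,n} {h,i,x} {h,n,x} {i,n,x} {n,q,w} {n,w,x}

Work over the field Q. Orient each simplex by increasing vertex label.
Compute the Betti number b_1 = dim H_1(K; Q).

b_1=12

n_0=9 n_1=31 n_2=13  [Q]
∂1: piv[be,bh,bi,bn,bp,bq,bw,bx] rk=8  ker:eh,ei,en,ep,ew,ex,hi,hn,hp,hq,hx,in,iq,ix,np,nq,nw,nx,pq,px,qw,qx,wx
∂2: piv[bhq,bqw,ehx,enw,enx,epx,ewx,hin,hix,hnx,nqw] rk=11  ker:inx,nwx
b_1=(31−8)−11=12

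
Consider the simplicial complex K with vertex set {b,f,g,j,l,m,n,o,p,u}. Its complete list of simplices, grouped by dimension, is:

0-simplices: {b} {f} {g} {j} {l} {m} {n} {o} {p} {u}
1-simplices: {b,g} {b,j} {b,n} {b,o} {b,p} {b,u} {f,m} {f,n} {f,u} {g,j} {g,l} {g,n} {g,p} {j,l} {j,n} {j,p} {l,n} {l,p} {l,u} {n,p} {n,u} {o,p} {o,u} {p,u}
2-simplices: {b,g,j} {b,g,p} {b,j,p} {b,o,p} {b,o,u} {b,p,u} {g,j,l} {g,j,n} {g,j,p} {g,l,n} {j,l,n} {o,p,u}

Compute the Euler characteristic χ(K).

χ(K)=-2

n_0=10 n_1=24 n_2=12
χ=+10−24+12=-2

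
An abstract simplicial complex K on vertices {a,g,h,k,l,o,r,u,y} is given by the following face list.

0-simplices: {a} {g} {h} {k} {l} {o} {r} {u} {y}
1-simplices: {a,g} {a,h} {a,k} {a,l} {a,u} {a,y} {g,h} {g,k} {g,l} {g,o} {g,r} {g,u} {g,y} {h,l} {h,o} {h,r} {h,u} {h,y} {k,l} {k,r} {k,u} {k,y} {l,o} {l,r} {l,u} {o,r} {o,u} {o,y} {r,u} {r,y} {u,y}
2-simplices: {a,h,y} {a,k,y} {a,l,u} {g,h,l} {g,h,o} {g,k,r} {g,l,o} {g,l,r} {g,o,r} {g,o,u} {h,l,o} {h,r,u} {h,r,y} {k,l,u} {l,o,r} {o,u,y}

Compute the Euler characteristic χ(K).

χ(K)=-6

n_0=9 n_1=31 n_2=16
χ=+9−31+16=-6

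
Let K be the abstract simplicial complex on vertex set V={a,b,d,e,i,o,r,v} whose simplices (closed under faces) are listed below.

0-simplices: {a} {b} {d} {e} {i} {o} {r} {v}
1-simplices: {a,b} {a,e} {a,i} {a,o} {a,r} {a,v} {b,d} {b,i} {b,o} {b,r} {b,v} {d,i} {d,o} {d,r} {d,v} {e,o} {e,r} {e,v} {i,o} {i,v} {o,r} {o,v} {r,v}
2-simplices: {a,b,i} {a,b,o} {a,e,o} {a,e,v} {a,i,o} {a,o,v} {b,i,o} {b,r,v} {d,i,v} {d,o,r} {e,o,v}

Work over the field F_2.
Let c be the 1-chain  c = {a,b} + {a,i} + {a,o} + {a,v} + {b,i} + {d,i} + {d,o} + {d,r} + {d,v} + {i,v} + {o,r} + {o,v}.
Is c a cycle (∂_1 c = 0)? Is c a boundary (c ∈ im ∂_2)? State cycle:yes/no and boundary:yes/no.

cycle:yes boundary:yes

n_0=8 n_1=23 n_2=11  [Z2]
∂1: piv[ab,ae,ai,ao,ar,av,bd] rk=7  ker:bi,bo,br,bv,di,do,dr,dv,eo,er,ev,io,iv,or,ov,rv
∂2: piv[abi,abo,aeo,aev,aio,aov,brv,div,dor] rk=9  ker:bio,eov
∂1c = 0
c vs im∂2: reduces to 0 ⇒ boundary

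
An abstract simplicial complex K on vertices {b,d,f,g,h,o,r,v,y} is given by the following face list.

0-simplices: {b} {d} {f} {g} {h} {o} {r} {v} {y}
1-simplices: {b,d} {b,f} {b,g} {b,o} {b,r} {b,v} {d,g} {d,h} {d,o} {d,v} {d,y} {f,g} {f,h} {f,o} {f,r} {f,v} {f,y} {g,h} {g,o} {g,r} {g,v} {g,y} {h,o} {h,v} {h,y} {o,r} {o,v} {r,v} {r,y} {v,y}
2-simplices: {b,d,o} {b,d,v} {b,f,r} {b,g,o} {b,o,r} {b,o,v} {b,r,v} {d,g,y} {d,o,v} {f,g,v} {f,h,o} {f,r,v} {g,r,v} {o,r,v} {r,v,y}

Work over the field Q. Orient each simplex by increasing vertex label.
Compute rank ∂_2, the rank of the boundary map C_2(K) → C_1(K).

n_0=9 n_1=30 n_2=15  [Q]
∂1: piv[bd,bf,bg,bo,br,bv,dh,dy] rk=8  ker:dg,do,dv,fg,fh,fo,fr,fv,fy,gh,go,gr,gv,gy,ho,hv,hy,or,ov,rv,ry,vy
∂2: piv[bdo,bdv,bfr,bgo,bor,bov,brv,dgy,fgv,fho,frv,grv,rvy] rk=13  ker:dov,orv
rk∂_2=13

rank∂_2=13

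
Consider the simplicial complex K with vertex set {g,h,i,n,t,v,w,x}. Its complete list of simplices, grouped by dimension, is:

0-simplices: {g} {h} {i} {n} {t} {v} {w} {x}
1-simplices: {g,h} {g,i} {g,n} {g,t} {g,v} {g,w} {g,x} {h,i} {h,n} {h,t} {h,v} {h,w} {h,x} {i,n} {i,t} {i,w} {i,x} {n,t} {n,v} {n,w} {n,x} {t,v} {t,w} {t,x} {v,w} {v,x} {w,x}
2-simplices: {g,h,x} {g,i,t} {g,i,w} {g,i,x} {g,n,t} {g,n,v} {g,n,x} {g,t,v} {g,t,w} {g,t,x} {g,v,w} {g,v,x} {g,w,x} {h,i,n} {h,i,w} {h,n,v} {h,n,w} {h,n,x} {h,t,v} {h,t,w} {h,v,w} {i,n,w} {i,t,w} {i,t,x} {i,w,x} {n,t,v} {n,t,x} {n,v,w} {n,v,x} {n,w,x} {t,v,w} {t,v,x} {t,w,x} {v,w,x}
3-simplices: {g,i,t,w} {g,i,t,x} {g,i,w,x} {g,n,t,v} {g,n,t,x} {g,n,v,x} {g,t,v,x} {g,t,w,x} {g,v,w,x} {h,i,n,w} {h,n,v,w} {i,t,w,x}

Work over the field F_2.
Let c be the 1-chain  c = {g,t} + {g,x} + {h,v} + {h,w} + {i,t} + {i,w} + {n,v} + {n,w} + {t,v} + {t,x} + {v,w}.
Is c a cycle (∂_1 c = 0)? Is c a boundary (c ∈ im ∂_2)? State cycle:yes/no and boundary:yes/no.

cycle:yes boundary:yes

n_0=8 n_1=27 n_2=34 n_3=12  [Z2]
∂1: piv[gh,gi,gn,gt,gv,gw,gx] rk=7  ker:hi,hn,ht,hv,hw,hx,in,it,iw,ix,nt,nv,nw,nx,tv,tw,tx,vw,vx,wx
∂2: piv[ghx,git,giw,gix,gnt,gnv,gnx,gtv,gtw,gtx,gvw,gvx,gwx,hin,hiw,hnv,hnw,hnx,htv,htw] rk=20  ker:hvw,inw,itw,itx,iwx,ntv,ntx,nvw,nvx,nwx,tvw,tvx,twx,vwx
∂3: piv[gitw,gitx,giwx,gntv,gntx,gnvx,gtvx,gtwx,gvwx,hinw,hnvw] rk=11  ker:itwx
∂1c = 0
c vs im∂2: reduces to 0 ⇒ boundary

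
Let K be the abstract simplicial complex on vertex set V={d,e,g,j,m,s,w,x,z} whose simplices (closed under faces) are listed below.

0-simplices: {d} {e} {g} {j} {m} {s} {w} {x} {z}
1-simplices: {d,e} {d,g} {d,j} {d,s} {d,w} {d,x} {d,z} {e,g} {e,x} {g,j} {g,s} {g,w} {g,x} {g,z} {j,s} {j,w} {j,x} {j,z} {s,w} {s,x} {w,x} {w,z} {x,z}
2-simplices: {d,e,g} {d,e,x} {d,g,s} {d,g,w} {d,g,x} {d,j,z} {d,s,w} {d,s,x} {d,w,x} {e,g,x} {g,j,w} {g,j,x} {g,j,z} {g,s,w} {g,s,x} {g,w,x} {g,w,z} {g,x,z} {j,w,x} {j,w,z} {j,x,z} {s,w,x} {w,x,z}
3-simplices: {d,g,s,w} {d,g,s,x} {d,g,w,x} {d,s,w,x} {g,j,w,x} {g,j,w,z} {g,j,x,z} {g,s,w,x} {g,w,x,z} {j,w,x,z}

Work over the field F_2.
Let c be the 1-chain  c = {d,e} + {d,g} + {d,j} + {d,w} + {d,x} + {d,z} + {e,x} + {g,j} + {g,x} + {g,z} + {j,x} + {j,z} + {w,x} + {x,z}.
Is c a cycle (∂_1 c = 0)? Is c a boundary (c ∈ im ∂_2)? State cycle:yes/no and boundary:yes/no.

n_0=9 n_1=23 n_2=23 n_3=10  [Z2]
∂1: piv[de,dg,dj,ds,dw,dx,dz] rk=7  ker:eg,ex,gj,gs,gw,gx,gz,js,jw,jx,jz,sw,sx,wx,wz,xz
∂2: piv[deg,dex,dgs,dgw,dgx,djz,dsw,dsx,dwx,gjw,gjx,gjz,gwz,gxz] rk=14  ker:egx,gsw,gsx,gwx,jwx,jwz,jxz,swx,wxz
∂3: piv[dgsw,dgsx,dgwx,dswx,gjwx,gjwz,gjxz,gwxz] rk=8  ker:gswx,jwxz
∂1c = 0
c vs im∂2: reduces to 0 ⇒ boundary

cycle:yes boundary:yes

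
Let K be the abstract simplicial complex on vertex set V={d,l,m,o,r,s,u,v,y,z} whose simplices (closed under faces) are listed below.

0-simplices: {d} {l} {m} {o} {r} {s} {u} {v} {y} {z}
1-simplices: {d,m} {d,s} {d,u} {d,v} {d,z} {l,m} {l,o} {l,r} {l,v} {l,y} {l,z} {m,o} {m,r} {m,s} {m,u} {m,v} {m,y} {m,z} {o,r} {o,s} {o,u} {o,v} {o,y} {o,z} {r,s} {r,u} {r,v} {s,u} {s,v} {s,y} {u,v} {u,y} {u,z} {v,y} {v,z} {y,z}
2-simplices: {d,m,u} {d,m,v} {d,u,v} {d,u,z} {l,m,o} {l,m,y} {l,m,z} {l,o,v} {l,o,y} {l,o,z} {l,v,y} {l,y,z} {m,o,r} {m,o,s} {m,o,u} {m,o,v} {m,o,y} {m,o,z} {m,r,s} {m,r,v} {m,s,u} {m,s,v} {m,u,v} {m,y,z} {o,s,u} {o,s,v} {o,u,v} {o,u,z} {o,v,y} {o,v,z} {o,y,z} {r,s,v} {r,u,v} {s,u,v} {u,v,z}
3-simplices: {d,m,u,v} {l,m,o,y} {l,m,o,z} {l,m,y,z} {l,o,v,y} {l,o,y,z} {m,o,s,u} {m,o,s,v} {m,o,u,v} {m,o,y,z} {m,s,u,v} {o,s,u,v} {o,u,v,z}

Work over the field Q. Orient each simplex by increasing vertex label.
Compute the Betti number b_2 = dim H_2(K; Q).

b_2=1

n_0=10 n_1=36 n_2=35 n_3=13  [Q]
∂1: piv[dm,ds,du,dv,dz,lm,lo,lr,ly] rk=9  ker:lv,lz,mo,mr,ms,mu,mv,my,mz,or,os,ou,ov,oy,oz,rs,ru,rv,su,sv,sy,uv,uy,uz,vy,vz,yz
∂2: piv[dmu,dmv,duv,duz,lmo,lmy,lmz,lov,loy,loz,lvy,lyz,mor,mos,mou,mov,mrs,mrv,msu,msv,ouz,ovz,ruv] rk=23  ker:moy,moz,muv,myz,osu,osv,ouv,ovy,oyz,rsv,suv,uvz
∂3: piv[dmuv,lmoy,lmoz,lmyz,lovy,loyz,mosu,mosv,mouv,msuv,ouvz] rk=11  ker:moyz,osuv
b_2=(35−23)−11=1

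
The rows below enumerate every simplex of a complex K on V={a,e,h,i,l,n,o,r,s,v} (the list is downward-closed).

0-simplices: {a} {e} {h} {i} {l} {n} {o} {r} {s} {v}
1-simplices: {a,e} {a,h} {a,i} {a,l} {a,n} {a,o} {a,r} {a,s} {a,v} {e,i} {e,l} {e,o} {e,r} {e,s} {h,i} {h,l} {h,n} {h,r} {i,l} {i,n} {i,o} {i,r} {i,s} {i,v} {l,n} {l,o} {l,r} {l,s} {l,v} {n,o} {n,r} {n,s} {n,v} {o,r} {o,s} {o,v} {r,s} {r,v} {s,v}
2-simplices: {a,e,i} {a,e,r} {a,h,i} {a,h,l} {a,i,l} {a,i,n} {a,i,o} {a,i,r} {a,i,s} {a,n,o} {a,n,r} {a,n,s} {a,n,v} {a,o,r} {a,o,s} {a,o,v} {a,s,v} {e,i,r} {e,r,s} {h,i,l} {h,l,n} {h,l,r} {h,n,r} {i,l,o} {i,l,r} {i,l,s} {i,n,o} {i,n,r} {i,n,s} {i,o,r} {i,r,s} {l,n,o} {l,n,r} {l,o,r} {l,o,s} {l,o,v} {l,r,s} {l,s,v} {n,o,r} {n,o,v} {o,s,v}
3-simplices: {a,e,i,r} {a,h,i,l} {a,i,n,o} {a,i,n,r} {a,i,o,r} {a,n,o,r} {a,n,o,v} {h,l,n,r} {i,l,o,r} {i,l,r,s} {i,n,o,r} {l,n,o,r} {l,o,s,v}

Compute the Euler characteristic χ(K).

n_0=10 n_1=39 n_2=41 n_3=13
χ=+10−39+41−13=-1

χ(K)=-1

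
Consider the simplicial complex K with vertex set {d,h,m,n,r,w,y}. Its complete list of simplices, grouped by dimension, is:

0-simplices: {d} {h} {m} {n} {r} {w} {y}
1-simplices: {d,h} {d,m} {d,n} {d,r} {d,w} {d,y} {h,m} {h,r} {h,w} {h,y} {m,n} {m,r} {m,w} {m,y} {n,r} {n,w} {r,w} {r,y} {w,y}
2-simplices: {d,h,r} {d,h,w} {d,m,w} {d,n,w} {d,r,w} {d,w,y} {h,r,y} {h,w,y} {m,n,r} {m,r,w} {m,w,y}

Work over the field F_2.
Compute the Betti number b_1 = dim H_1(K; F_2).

n_0=7 n_1=19 n_2=11  [Z2]
∂1: piv[dh,dm,dn,dr,dw,dy] rk=6  ker:hm,hr,hw,hy,mn,mr,mw,my,nr,nw,rw,ry,wy
∂2: piv[dhr,dhw,dmw,dnw,drw,dwy,hry,hwy,mnr,mrw,mwy] rk=11
b_1=(19−6)−11=2

b_1=2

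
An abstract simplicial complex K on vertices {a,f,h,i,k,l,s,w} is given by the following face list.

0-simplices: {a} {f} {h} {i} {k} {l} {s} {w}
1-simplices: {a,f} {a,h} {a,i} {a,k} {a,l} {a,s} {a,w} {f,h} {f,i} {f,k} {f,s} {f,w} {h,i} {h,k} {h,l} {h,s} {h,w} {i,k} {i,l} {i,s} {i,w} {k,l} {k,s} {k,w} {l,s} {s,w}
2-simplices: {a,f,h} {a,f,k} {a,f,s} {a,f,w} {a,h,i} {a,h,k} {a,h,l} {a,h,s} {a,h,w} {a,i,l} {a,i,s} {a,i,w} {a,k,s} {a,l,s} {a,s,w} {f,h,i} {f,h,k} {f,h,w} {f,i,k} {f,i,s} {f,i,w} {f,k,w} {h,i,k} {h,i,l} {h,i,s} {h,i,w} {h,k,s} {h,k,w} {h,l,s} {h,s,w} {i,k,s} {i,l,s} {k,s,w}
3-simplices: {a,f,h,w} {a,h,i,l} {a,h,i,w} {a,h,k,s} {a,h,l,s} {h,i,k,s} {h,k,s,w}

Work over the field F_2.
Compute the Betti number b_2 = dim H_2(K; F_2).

b_2=8

n_0=8 n_1=26 n_2=33 n_3=7  [Z2]
∂1: piv[af,ah,ai,ak,al,as,aw] rk=7  ker:fh,fi,fk,fs,fw,hi,hk,hl,hs,hw,ik,il,is,iw,kl,ks,kw,ls,sw
∂2: piv[afh,afk,afs,afw,ahi,ahk,ahl,ahs,ahw,ail,ais,aiw,aks,als,asw,fhi,fik,fkw] rk=18  ker:fhk,fhw,fis,fiw,hik,hil,his,hiw,hks,hkw,hls,hsw,iks,ils,ksw
∂3: piv[afhw,ahil,ahiw,ahks,ahls,hiks,hksw] rk=7
b_2=(33−18)−7=8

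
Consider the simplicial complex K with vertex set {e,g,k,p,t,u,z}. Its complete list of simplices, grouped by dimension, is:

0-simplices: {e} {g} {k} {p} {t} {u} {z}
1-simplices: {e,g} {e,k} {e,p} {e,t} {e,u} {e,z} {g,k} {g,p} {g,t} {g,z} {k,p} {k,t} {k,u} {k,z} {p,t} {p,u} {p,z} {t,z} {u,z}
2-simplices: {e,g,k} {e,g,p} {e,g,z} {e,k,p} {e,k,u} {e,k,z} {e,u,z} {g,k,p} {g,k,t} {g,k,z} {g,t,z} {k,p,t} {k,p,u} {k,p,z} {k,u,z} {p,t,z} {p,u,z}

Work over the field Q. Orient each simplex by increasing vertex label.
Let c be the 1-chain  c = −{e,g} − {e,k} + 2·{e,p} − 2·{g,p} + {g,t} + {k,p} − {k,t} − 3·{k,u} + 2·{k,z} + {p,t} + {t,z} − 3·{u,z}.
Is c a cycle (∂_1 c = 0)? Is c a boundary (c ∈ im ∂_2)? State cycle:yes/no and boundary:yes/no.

n_0=7 n_1=19 n_2=17  [Q]
∂1: piv[eg,ek,ep,et,eu,ez] rk=6  ker:gk,gp,gt,gz,kp,kt,ku,kz,pt,pu,pz,tz,uz
∂2: piv[egk,egp,egz,ekp,eku,ekz,euz,gkt,gtz,kpt,kpu,kpz] rk=12  ker:gkp,gkz,kuz,ptz,puz
∂1c = 0
c vs im∂2: reduces to 0 ⇒ boundary

cycle:yes boundary:yes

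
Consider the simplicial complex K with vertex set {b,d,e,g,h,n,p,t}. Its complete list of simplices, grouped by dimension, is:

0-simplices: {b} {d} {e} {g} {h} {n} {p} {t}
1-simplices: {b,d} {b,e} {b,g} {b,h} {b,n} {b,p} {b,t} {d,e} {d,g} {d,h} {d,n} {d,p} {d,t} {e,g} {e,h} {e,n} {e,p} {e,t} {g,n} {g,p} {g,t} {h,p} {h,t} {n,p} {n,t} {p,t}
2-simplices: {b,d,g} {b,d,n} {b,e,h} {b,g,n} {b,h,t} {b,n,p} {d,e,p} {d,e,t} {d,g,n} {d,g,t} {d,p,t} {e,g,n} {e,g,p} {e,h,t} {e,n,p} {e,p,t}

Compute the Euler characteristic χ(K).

χ(K)=-2

n_0=8 n_1=26 n_2=16
χ=+8−26+16=-2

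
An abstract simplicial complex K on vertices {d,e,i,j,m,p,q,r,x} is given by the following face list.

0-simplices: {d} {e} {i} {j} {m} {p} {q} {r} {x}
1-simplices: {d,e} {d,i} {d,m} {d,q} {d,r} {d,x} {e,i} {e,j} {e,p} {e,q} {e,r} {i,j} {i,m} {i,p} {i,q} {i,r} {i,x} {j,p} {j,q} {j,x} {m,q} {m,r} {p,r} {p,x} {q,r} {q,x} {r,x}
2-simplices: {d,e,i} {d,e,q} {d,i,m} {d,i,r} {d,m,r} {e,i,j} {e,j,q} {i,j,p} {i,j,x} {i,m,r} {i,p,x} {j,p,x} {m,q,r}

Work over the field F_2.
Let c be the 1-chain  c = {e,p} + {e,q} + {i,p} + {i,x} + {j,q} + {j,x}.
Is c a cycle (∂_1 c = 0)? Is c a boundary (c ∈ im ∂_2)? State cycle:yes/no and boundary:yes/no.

cycle:yes boundary:no

n_0=9 n_1=27 n_2=13  [Z2]
∂1: piv[de,di,dm,dq,dr,dx,ej,ep] rk=8  ker:ei,eq,er,ij,im,ip,iq,ir,ix,jp,jq,jx,mq,mr,pr,px,qr,qx,rx
∂2: piv[dei,deq,dim,dir,dmr,eij,ejq,ijp,ijx,ipx,mqr] rk=11  ker:imr,jpx
∂1c = 0
c vs im∂2: residual ≠ 0 ⇒ not boundary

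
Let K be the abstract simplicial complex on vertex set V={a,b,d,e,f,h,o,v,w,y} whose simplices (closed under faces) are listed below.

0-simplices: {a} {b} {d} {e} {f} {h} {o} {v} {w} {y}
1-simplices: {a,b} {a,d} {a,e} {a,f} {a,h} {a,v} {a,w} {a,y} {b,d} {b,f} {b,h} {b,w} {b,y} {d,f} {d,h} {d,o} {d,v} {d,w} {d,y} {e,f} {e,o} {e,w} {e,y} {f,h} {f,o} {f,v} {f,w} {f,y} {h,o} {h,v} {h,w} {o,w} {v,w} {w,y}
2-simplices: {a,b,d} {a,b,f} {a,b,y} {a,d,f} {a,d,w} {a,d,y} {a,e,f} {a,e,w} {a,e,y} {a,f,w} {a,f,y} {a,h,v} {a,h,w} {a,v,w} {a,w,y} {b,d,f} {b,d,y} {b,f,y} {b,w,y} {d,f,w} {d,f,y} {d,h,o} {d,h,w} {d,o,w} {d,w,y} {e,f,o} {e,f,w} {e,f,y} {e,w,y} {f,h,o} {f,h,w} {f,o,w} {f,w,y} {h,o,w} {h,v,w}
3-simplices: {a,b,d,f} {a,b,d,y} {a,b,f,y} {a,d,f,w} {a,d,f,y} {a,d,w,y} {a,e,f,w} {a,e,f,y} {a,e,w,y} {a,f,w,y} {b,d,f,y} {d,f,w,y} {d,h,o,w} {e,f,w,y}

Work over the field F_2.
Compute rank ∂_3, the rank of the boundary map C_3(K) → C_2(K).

rank∂_3=11

n_0=10 n_1=34 n_2=35 n_3=14  [Z2]
∂1: piv[ab,ad,ae,af,ah,av,aw,ay,do] rk=9  ker:bd,bf,bh,bw,by,df,dh,dv,dw,dy,ef,eo,ew,ey,fh,fo,fv,fw,fy,ho,hv,hw,ow,vw,wy
∂2: piv[abd,abf,aby,adf,adw,ady,aef,aew,aey,afw,afy,ahv,ahw,avw,awy,bwy,dho,dhw,dow,efo,fho,fhw] rk=22  ker:bdf,bdy,bfy,dfw,dfy,dwy,efw,efy,ewy,fow,fwy,how,hvw
∂3: piv[abdf,abdy,abfy,adfw,adfy,adwy,aefw,aefy,aewy,afwy,dhow] rk=11  ker:bdfy,dfwy,efwy
rk∂_3=11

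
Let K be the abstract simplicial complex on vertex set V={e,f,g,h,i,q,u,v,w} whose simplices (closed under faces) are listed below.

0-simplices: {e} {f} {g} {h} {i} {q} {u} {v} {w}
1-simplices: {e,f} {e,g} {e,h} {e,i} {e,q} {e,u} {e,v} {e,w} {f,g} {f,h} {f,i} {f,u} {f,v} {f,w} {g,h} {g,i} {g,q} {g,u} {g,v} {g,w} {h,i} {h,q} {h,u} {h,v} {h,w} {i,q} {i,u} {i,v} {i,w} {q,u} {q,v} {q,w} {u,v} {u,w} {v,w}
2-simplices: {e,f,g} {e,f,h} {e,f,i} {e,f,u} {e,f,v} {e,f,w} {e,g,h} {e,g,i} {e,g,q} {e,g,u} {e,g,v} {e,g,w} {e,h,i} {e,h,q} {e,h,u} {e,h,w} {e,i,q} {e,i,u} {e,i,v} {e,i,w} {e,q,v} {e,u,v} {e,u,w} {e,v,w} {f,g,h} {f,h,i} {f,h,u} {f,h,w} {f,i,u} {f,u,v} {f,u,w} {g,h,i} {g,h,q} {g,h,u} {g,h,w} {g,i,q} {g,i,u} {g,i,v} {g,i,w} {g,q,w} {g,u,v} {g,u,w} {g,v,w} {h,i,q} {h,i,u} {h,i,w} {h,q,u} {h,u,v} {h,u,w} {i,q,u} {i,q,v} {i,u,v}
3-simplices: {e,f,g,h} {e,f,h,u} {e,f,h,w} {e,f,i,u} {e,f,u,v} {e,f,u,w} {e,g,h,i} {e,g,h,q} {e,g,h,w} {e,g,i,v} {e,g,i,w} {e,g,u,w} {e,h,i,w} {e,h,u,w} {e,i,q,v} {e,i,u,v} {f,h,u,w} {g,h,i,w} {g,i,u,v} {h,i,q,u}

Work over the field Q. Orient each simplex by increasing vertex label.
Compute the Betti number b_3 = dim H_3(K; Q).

n_0=9 n_1=35 n_2=52 n_3=20  [Q]
∂1: piv[ef,eg,eh,ei,eq,eu,ev,ew] rk=8  ker:fg,fh,fi,fu,fv,fw,gh,gi,gq,gu,gv,gw,hi,hq,hu,hv,hw,iq,iu,iv,iw,qu,qv,qw,uv,uw,vw
∂2: piv[efg,efh,efi,efu,efv,efw,egh,egi,egq,egu,egv,egw,ehi,ehq,ehu,ehw,eiq,eiu,eiv,eiw,eqv,euv,euw,evw,gqw,hqu,huv] rk=27  ker:fgh,fhi,fhu,fhw,fiu,fuv,fuw,ghi,ghq,ghu,ghw,giq,giu,giv,giw,guv,guw,gvw,hiq,hiu,hiw,huw,iqu,iqv,iuv
∂3: piv[efgh,efhu,efhw,efiu,efuv,efuw,eghi,eghq,eghw,egiv,egiw,eguw,ehiw,ehuw,eiqv,eiuv,giuv,hiqu] rk=18  ker:fhuw,ghiw
b_3=(20−18)−0=2

b_3=2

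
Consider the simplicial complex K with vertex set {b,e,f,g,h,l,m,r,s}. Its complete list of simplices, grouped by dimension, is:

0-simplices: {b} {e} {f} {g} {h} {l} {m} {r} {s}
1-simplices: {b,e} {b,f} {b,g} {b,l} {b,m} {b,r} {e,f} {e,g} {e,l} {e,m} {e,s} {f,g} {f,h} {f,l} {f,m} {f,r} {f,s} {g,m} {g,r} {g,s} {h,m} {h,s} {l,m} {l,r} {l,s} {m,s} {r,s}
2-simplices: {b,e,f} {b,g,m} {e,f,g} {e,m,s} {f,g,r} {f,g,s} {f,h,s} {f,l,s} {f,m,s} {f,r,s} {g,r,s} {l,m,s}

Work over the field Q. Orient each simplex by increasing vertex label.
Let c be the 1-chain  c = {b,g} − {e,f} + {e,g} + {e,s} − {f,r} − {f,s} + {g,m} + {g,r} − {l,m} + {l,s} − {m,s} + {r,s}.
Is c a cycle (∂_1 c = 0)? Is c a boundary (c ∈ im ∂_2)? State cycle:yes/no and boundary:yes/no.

n_0=9 n_1=27 n_2=12  [Q]
∂1: piv[be,bf,bg,bl,bm,br,es,fh] rk=8  ker:ef,eg,el,em,fg,fl,fm,fr,fs,gm,gr,gs,hm,hs,lm,lr,ls,ms,rs
∂2: piv[bef,bgm,efg,ems,fgr,fgs,fhs,fls,fms,frs,lms] rk=11  ker:grs
∂1c = −{b} − {e} + {f} + {m} − {r} + {s}

cycle:no boundary:no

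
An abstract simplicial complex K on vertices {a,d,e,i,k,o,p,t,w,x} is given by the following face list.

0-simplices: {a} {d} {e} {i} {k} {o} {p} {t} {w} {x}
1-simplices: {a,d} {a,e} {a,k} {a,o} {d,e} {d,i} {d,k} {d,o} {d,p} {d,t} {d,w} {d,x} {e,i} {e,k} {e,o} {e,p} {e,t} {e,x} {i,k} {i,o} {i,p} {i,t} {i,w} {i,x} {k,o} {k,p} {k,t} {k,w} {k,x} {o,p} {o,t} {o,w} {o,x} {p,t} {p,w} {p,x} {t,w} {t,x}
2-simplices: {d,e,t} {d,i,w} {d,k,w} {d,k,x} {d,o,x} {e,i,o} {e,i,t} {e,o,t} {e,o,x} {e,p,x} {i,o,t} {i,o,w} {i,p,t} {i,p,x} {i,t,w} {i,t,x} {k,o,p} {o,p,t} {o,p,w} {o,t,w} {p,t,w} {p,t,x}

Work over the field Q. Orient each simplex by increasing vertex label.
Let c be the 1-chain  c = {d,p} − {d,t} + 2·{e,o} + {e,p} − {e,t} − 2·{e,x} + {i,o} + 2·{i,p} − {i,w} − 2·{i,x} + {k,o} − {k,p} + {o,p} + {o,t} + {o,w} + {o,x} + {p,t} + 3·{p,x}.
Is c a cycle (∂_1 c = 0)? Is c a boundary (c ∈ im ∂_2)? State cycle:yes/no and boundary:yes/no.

cycle:yes boundary:no

n_0=10 n_1=38 n_2=22  [Q]
∂1: piv[ad,ae,ak,ao,di,dp,dt,dw,dx] rk=9  ker:de,dk,do,ei,ek,eo,ep,et,ex,ik,io,ip,it,iw,ix,ko,kp,kt,kw,kx,op,ot,ow,ox,pt,pw,px,tw,tx
∂2: piv[det,diw,dkw,dkx,dox,eio,eit,eot,eox,epx,iow,ipt,ipx,itw,itx,kop,opt,opw] rk=18  ker:iot,otw,ptw,ptx
∂1c = 0
c vs im∂2: residual ≠ 0 ⇒ not boundary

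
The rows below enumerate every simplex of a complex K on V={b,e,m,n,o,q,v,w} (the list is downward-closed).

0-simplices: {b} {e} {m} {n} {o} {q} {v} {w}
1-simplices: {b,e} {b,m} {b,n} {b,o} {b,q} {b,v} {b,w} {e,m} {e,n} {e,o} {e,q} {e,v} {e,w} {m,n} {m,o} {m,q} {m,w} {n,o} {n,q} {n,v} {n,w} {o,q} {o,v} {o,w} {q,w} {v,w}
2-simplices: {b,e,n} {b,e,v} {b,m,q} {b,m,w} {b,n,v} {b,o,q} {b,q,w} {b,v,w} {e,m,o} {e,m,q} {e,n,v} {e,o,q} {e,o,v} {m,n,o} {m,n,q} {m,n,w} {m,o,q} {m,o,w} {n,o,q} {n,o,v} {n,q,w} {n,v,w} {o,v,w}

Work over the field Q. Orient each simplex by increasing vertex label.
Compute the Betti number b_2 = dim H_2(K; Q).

b_2=5

n_0=8 n_1=26 n_2=23  [Q]
∂1: piv[be,bm,bn,bo,bq,bv,bw] rk=7  ker:em,en,eo,eq,ev,ew,mn,mo,mq,mw,no,nq,nv,nw,oq,ov,ow,qw,vw
∂2: piv[ben,bev,bmq,bmw,bnv,boq,bqw,bvw,emo,emq,eoq,eov,mno,mnq,mnw,mow,nov,nvw] rk=18  ker:env,moq,noq,nqw,ovw
b_2=(23−18)−0=5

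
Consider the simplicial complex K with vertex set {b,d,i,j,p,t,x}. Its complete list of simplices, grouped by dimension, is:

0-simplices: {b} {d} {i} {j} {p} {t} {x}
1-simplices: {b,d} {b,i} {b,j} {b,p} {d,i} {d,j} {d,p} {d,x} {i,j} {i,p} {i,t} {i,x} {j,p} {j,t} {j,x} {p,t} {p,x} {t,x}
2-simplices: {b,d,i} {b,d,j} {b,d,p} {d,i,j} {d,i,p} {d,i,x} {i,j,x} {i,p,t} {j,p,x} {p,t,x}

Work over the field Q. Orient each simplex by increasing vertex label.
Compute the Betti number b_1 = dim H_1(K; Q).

n_0=7 n_1=18 n_2=10  [Q]
∂1: piv[bd,bi,bj,bp,dx,it] rk=6  ker:di,dj,dp,ij,ip,ix,jp,jt,jx,pt,px,tx
∂2: piv[bdi,bdj,bdp,dij,dip,dix,ijx,ipt,jpx,ptx] rk=10
b_1=(18−6)−10=2

b_1=2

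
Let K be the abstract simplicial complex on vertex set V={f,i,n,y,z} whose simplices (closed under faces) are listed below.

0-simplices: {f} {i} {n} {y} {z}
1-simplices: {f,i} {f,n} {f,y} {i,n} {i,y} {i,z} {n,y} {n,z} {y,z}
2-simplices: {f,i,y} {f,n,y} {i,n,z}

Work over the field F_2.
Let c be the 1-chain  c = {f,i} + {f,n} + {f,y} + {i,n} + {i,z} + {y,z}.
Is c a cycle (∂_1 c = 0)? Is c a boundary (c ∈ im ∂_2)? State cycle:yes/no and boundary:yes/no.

cycle:no boundary:no

n_0=5 n_1=9 n_2=3  [Z2]
∂1: piv[fi,fn,fy,iz] rk=4  ker:in,iy,ny,nz,yz
∂2: piv[fiy,fny,inz] rk=3
∂1c = {f} + {i}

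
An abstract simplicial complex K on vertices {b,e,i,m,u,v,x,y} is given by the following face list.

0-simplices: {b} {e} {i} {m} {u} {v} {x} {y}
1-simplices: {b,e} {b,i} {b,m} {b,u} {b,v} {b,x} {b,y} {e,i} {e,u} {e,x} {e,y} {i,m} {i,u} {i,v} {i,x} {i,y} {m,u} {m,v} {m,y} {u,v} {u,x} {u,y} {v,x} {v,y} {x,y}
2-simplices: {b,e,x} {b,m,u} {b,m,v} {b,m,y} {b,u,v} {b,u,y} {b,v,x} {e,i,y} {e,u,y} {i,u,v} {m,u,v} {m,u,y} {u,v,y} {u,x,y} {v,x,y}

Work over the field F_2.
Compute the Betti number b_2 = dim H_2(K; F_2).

n_0=8 n_1=25 n_2=15  [Z2]
∂1: piv[be,bi,bm,bu,bv,bx,by] rk=7  ker:ei,eu,ex,ey,im,iu,iv,ix,iy,mu,mv,my,uv,ux,uy,vx,vy,xy
∂2: piv[bex,bmu,bmv,bmy,buv,buy,bvx,eiy,euy,iuv,uvy,uxy,vxy] rk=13  ker:muv,muy
b_2=(15−13)−0=2

b_2=2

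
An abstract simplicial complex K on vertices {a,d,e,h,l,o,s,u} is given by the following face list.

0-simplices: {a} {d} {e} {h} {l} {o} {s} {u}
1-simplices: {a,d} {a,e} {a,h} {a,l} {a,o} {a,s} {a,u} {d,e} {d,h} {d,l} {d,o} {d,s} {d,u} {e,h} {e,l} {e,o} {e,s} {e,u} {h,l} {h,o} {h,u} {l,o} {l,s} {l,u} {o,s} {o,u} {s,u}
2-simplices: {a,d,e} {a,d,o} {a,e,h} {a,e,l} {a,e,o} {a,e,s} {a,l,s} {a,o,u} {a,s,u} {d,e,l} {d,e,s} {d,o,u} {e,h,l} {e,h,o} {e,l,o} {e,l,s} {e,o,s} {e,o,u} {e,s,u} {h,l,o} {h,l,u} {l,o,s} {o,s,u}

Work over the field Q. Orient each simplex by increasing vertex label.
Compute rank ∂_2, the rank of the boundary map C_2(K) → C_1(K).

n_0=8 n_1=27 n_2=23  [Q]
∂1: piv[ad,ae,ah,al,ao,as,au] rk=7  ker:de,dh,dl,do,ds,du,eh,el,eo,es,eu,hl,ho,hu,lo,ls,lu,os,ou,su
∂2: piv[ade,ado,aeh,ael,aeo,aes,als,aou,asu,del,des,dou,ehl,eho,elo,eos,eou,hlu] rk=18  ker:els,esu,hlo,los,osu
rk∂_2=18

rank∂_2=18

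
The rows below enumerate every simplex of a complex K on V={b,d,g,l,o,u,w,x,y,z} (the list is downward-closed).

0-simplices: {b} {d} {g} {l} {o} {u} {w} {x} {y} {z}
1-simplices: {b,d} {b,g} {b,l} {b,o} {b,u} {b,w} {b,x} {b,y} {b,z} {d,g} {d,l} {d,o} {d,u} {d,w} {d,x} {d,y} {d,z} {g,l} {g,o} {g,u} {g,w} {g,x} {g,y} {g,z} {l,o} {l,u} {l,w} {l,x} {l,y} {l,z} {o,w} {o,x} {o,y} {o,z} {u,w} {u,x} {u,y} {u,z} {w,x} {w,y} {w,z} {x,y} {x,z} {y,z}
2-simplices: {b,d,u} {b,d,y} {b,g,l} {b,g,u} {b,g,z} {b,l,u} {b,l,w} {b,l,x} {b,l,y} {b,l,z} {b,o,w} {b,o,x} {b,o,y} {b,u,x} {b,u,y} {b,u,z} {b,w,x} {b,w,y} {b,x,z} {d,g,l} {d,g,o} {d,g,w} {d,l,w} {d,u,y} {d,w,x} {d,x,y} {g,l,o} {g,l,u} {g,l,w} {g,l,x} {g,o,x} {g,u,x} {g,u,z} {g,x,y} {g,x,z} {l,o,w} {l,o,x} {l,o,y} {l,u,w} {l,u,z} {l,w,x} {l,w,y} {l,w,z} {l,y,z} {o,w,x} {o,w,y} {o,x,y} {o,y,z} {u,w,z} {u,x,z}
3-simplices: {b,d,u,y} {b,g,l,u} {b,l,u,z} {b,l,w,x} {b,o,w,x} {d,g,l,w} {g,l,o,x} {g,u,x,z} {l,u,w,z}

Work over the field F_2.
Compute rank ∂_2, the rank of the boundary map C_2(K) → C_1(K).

n_0=10 n_1=44 n_2=50 n_3=9  [Z2]
∂1: piv[bd,bg,bl,bo,bu,bw,bx,by,bz] rk=9  ker:dg,dl,do,du,dw,dx,dy,dz,gl,go,gu,gw,gx,gy,gz,lo,lu,lw,lx,ly,lz,ow,ox,oy,oz,uw,ux,uy,uz,wx,wy,wz,xy,xz,yz
∂2: piv[bdu,bdy,bgl,bgu,bgz,blu,blw,blx,bly,blz,bow,box,boy,bux,buy,buz,bwx,bwy,bxz,dgl,dgo,dgw,dlw,dwx,dxy,glo,glx,gox,gxy,luw,lwz,lyz,oxy,oyz] rk=34  ker:duy,glu,glw,gux,guz,gxz,low,lox,loy,luz,lwx,lwy,owx,owy,uwz,uxz
∂3: piv[bduy,bglu,bluz,blwx,bowx,dglw,glox,guxz,luwz] rk=9
rk∂_2=34

rank∂_2=34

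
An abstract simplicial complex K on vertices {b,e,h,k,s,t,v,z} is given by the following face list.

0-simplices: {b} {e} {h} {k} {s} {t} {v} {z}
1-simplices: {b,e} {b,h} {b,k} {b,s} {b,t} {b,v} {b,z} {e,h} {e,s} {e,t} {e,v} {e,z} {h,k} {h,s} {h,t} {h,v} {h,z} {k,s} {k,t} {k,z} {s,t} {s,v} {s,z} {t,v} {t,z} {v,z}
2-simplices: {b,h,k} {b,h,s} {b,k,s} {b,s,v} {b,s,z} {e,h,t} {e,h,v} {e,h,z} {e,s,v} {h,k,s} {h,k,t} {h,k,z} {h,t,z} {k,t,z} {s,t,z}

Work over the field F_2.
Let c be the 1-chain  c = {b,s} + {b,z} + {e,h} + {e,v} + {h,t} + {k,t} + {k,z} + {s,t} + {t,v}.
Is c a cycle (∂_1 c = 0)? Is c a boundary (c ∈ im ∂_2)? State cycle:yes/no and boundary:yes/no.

n_0=8 n_1=26 n_2=15  [Z2]
∂1: piv[be,bh,bk,bs,bt,bv,bz] rk=7  ker:eh,es,et,ev,ez,hk,hs,ht,hv,hz,ks,kt,kz,st,sv,sz,tv,tz,vz
∂2: piv[bhk,bhs,bks,bsv,bsz,eht,ehv,ehz,esv,hkt,hkz,htz,stz] rk=13  ker:hks,ktz
∂1c = 0
c vs im∂2: residual ≠ 0 ⇒ not boundary

cycle:yes boundary:no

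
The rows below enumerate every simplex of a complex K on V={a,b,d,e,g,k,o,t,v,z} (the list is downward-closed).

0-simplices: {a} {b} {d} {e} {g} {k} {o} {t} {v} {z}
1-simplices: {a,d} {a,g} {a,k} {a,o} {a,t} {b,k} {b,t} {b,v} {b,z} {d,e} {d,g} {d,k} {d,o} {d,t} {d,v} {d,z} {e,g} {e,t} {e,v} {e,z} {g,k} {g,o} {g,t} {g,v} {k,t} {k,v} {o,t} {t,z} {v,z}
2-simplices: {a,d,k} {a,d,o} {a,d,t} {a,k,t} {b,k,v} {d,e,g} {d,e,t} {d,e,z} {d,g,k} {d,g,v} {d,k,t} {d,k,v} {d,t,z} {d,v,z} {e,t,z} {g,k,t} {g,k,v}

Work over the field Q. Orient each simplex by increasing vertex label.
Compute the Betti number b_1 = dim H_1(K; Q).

n_0=10 n_1=29 n_2=17  [Q]
∂1: piv[ad,ag,ak,ao,at,bk,bv,bz,de] rk=9  ker:bt,dg,dk,do,dt,dv,dz,eg,et,ev,ez,gk,go,gt,gv,kt,kv,ot,tz,vz
∂2: piv[adk,ado,adt,akt,bkv,deg,det,dez,dgk,dgv,dkv,dtz,dvz,gkt] rk=14  ker:dkt,etz,gkv
b_1=(29−9)−14=6

b_1=6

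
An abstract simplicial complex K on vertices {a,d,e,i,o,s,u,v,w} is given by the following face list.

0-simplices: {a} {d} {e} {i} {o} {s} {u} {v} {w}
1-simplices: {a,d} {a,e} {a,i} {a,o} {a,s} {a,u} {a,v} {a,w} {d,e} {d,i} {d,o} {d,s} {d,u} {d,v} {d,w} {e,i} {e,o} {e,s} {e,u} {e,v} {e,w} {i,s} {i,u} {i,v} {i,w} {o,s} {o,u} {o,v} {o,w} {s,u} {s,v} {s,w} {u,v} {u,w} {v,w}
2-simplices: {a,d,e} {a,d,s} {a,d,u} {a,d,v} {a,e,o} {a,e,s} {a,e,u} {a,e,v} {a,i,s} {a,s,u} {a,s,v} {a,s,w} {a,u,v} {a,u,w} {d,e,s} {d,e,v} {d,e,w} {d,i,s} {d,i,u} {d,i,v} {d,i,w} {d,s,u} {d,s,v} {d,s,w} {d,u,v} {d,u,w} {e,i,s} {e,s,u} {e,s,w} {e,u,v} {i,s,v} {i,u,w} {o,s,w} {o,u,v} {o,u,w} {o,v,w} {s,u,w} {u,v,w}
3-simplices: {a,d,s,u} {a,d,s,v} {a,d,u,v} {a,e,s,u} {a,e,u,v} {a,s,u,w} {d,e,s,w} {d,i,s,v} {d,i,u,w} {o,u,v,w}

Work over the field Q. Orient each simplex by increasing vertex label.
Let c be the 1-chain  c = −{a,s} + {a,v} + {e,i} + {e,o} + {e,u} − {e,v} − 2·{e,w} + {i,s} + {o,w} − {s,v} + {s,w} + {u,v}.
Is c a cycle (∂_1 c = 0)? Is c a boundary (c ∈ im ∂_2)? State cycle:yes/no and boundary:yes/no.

n_0=9 n_1=35 n_2=38 n_3=10  [Q]
∂1: piv[ad,ae,ai,ao,as,au,av,aw] rk=8  ker:de,di,do,ds,du,dv,dw,ei,eo,es,eu,ev,ew,is,iu,iv,iw,os,ou,ov,ow,su,sv,sw,uv,uw,vw
∂2: piv[ade,ads,adu,adv,aeo,aes,aeu,aev,ais,asu,asv,asw,auv,auw,dew,dis,diu,div,diw,dsw,eis,osw,ouv,ouw,ovw] rk=25  ker:des,dev,dsu,dsv,duv,duw,esu,esw,euv,isv,iuw,suw,uvw
∂3: piv[adsu,adsv,aduv,aesu,aeuv,asuw,desw,disv,diuw,ouvw] rk=10
∂1c = 0
c vs im∂2: residual ≠ 0 ⇒ not boundary

cycle:yes boundary:no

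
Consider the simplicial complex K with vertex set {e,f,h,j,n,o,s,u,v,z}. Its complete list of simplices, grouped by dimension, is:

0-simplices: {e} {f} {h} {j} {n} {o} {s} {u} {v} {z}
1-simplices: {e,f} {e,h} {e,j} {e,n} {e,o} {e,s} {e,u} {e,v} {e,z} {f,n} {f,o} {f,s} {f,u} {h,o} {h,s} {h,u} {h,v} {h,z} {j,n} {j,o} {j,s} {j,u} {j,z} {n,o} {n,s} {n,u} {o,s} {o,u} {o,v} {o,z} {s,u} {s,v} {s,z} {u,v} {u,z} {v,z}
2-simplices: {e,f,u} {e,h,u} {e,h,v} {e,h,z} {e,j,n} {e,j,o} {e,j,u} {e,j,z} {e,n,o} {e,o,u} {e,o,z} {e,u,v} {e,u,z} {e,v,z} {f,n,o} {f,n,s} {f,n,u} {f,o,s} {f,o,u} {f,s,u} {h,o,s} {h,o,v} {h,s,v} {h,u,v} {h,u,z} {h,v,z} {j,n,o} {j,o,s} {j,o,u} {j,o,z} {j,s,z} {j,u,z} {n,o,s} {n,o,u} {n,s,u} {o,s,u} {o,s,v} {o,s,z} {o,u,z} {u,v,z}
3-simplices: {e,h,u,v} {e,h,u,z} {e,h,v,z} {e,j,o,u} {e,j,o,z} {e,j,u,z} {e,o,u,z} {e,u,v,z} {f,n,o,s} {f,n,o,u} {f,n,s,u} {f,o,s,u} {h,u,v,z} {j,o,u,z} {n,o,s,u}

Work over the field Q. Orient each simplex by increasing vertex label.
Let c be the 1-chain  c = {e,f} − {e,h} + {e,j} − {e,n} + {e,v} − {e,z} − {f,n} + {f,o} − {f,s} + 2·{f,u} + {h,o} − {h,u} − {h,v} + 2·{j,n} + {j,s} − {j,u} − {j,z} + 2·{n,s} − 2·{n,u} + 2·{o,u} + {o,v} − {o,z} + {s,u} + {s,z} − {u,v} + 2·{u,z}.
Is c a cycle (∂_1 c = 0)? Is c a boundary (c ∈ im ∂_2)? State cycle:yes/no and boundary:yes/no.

cycle:yes boundary:yes

n_0=10 n_1=36 n_2=40 n_3=15  [Q]
∂1: piv[ef,eh,ej,en,eo,es,eu,ev,ez] rk=9  ker:fn,fo,fs,fu,ho,hs,hu,hv,hz,jn,jo,js,ju,jz,no,ns,nu,os,ou,ov,oz,su,sv,sz,uv,uz,vz
∂2: piv[efu,ehu,ehv,ehz,ejn,ejo,eju,ejz,eno,eou,eoz,euv,euz,evz,fno,fns,fnu,fos,fou,fsu,hos,hov,hsv,jos,jsz] rk=25  ker:huv,huz,hvz,jno,jou,joz,juz,nos,nou,nsu,osu,osv,osz,ouz,uvz
∂3: piv[ehuv,ehuz,ehvz,ejou,ejoz,ejuz,eouz,euvz,fnos,fnou,fnsu,fosu] rk=12  ker:huvz,jouz,nosu
∂1c = 0
c vs im∂2: reduces to 0 ⇒ boundary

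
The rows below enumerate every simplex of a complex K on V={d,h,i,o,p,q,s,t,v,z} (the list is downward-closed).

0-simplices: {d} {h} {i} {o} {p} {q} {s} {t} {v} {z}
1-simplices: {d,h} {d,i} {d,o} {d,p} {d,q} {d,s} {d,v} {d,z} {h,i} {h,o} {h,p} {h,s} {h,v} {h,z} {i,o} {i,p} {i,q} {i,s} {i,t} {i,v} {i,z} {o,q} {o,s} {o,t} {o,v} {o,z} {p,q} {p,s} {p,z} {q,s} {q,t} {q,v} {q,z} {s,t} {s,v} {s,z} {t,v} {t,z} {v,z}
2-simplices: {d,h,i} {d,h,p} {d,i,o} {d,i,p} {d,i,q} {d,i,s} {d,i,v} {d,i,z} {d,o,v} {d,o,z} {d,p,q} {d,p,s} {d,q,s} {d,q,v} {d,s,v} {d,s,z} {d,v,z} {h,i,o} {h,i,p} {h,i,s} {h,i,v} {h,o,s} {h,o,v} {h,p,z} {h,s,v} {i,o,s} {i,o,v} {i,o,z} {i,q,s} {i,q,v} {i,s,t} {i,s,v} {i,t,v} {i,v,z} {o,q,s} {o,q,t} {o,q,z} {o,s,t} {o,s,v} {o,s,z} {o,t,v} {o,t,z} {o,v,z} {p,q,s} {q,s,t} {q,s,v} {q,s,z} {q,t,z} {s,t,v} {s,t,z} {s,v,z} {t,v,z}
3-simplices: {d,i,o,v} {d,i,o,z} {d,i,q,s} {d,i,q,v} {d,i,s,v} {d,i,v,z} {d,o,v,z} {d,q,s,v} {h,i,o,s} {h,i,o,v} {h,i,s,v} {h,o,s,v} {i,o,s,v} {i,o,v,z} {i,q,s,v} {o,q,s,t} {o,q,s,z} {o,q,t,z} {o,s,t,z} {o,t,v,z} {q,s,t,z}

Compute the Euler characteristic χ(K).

χ(K)=2

n_0=10 n_1=39 n_2=52 n_3=21
χ=+10−39+52−21=2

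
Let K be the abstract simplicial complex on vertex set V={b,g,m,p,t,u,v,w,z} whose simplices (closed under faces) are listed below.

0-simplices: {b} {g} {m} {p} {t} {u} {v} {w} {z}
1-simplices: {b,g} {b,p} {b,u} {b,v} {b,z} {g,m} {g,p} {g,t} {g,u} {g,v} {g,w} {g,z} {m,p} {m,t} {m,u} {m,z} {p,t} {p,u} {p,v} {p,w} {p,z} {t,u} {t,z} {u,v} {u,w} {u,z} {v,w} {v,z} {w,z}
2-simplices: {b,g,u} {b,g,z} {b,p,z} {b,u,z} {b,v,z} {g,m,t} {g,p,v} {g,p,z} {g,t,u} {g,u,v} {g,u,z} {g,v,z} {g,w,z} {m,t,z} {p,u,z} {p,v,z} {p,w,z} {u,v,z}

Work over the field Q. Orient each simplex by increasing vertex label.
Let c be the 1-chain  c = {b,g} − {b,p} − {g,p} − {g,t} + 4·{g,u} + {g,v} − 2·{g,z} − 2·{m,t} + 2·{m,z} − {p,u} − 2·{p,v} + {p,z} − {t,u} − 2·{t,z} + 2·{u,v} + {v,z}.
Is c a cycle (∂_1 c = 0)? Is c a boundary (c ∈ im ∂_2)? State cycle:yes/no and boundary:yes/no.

n_0=9 n_1=29 n_2=18  [Q]
∂1: piv[bg,bp,bu,bv,bz,gm,gt,gw] rk=8  ker:gp,gu,gv,gz,mp,mt,mu,mz,pt,pu,pv,pw,pz,tu,tz,uv,uw,uz,vw,vz,wz
∂2: piv[bgu,bgz,bpz,buz,bvz,gmt,gpv,gpz,gtu,guv,gvz,gwz,mtz,puz,pwz] rk=15  ker:guz,pvz,uvz
∂1c = 0
c vs im∂2: reduces to 0 ⇒ boundary

cycle:yes boundary:yes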